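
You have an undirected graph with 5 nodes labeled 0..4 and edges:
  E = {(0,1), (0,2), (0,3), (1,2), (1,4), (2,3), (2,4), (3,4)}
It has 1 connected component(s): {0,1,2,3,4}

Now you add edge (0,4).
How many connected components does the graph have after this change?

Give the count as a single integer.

Initial component count: 1
Add (0,4): endpoints already in same component. Count unchanged: 1.
New component count: 1

Answer: 1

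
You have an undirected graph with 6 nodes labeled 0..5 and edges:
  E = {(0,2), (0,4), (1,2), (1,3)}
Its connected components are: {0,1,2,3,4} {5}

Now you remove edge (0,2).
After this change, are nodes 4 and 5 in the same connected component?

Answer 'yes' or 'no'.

Initial components: {0,1,2,3,4} {5}
Removing edge (0,2): it was a bridge — component count 2 -> 3.
New components: {0,4} {1,2,3} {5}
Are 4 and 5 in the same component? no

Answer: no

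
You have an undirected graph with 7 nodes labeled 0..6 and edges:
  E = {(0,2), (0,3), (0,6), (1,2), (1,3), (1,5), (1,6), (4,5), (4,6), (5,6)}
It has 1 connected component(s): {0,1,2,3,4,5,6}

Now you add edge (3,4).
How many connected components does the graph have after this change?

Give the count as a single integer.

Answer: 1

Derivation:
Initial component count: 1
Add (3,4): endpoints already in same component. Count unchanged: 1.
New component count: 1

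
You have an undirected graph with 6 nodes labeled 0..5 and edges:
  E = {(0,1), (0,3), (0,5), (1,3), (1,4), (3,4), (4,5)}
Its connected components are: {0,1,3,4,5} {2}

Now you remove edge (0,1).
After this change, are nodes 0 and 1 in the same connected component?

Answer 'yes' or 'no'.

Initial components: {0,1,3,4,5} {2}
Removing edge (0,1): not a bridge — component count unchanged at 2.
New components: {0,1,3,4,5} {2}
Are 0 and 1 in the same component? yes

Answer: yes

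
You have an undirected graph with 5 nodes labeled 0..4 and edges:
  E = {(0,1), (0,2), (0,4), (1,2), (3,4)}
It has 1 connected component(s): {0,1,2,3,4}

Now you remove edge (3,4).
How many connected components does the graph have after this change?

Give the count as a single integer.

Initial component count: 1
Remove (3,4): it was a bridge. Count increases: 1 -> 2.
  After removal, components: {0,1,2,4} {3}
New component count: 2

Answer: 2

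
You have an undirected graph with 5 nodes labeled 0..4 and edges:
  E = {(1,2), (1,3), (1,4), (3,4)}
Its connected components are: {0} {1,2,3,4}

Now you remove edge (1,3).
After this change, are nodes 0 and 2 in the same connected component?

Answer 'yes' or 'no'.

Answer: no

Derivation:
Initial components: {0} {1,2,3,4}
Removing edge (1,3): not a bridge — component count unchanged at 2.
New components: {0} {1,2,3,4}
Are 0 and 2 in the same component? no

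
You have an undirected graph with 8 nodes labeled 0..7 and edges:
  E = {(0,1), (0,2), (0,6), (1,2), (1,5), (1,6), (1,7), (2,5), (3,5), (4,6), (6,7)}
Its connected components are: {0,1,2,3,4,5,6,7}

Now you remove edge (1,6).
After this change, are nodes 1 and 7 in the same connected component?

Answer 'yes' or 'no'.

Initial components: {0,1,2,3,4,5,6,7}
Removing edge (1,6): not a bridge — component count unchanged at 1.
New components: {0,1,2,3,4,5,6,7}
Are 1 and 7 in the same component? yes

Answer: yes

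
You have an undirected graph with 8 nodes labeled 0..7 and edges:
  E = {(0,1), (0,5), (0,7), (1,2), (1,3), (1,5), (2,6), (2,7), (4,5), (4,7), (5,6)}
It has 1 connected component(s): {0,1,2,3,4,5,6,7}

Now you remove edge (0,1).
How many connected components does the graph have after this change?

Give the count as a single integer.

Initial component count: 1
Remove (0,1): not a bridge. Count unchanged: 1.
  After removal, components: {0,1,2,3,4,5,6,7}
New component count: 1

Answer: 1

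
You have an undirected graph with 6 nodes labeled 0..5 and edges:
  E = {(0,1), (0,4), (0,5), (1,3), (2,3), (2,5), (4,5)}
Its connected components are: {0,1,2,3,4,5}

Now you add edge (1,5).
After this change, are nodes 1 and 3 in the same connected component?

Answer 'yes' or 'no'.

Initial components: {0,1,2,3,4,5}
Adding edge (1,5): both already in same component {0,1,2,3,4,5}. No change.
New components: {0,1,2,3,4,5}
Are 1 and 3 in the same component? yes

Answer: yes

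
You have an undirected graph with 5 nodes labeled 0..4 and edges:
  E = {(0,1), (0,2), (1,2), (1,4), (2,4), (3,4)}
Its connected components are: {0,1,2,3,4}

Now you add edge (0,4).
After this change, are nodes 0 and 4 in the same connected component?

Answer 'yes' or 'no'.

Answer: yes

Derivation:
Initial components: {0,1,2,3,4}
Adding edge (0,4): both already in same component {0,1,2,3,4}. No change.
New components: {0,1,2,3,4}
Are 0 and 4 in the same component? yes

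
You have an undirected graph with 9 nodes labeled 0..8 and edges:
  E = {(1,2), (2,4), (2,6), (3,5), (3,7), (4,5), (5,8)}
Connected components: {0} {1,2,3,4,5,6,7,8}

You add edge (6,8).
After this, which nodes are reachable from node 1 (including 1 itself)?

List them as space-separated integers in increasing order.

Answer: 1 2 3 4 5 6 7 8

Derivation:
Before: nodes reachable from 1: {1,2,3,4,5,6,7,8}
Adding (6,8): both endpoints already in same component. Reachability from 1 unchanged.
After: nodes reachable from 1: {1,2,3,4,5,6,7,8}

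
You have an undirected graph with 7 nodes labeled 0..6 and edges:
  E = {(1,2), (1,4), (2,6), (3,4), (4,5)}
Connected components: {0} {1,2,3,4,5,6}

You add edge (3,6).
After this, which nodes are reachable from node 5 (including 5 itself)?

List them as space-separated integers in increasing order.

Answer: 1 2 3 4 5 6

Derivation:
Before: nodes reachable from 5: {1,2,3,4,5,6}
Adding (3,6): both endpoints already in same component. Reachability from 5 unchanged.
After: nodes reachable from 5: {1,2,3,4,5,6}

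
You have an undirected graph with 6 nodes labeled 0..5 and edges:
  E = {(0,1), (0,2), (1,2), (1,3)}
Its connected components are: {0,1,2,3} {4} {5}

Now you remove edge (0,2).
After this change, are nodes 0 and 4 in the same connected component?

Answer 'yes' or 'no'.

Answer: no

Derivation:
Initial components: {0,1,2,3} {4} {5}
Removing edge (0,2): not a bridge — component count unchanged at 3.
New components: {0,1,2,3} {4} {5}
Are 0 and 4 in the same component? no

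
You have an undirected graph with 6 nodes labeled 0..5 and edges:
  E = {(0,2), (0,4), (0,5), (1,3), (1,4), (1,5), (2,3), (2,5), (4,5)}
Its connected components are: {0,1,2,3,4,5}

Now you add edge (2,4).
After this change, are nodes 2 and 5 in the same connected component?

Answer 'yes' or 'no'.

Initial components: {0,1,2,3,4,5}
Adding edge (2,4): both already in same component {0,1,2,3,4,5}. No change.
New components: {0,1,2,3,4,5}
Are 2 and 5 in the same component? yes

Answer: yes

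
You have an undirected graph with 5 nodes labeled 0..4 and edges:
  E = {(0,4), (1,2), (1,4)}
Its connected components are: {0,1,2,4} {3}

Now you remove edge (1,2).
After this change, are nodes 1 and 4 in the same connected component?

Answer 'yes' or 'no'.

Answer: yes

Derivation:
Initial components: {0,1,2,4} {3}
Removing edge (1,2): it was a bridge — component count 2 -> 3.
New components: {0,1,4} {2} {3}
Are 1 and 4 in the same component? yes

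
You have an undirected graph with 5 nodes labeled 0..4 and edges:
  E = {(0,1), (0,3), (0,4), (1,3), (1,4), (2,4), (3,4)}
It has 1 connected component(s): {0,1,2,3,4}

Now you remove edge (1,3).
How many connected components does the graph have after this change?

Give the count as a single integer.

Answer: 1

Derivation:
Initial component count: 1
Remove (1,3): not a bridge. Count unchanged: 1.
  After removal, components: {0,1,2,3,4}
New component count: 1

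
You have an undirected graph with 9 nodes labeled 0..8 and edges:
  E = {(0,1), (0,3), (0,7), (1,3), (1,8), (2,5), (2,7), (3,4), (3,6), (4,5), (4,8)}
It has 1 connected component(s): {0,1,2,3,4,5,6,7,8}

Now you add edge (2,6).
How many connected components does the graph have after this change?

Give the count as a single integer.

Answer: 1

Derivation:
Initial component count: 1
Add (2,6): endpoints already in same component. Count unchanged: 1.
New component count: 1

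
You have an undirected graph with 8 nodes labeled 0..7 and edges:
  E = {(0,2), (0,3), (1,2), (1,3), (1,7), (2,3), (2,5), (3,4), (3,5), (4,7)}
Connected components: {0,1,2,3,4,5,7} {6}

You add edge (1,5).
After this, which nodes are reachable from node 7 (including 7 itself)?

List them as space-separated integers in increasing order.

Answer: 0 1 2 3 4 5 7

Derivation:
Before: nodes reachable from 7: {0,1,2,3,4,5,7}
Adding (1,5): both endpoints already in same component. Reachability from 7 unchanged.
After: nodes reachable from 7: {0,1,2,3,4,5,7}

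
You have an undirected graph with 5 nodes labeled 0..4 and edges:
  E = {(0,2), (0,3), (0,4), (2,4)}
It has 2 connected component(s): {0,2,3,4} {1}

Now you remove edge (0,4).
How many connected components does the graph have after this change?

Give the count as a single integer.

Answer: 2

Derivation:
Initial component count: 2
Remove (0,4): not a bridge. Count unchanged: 2.
  After removal, components: {0,2,3,4} {1}
New component count: 2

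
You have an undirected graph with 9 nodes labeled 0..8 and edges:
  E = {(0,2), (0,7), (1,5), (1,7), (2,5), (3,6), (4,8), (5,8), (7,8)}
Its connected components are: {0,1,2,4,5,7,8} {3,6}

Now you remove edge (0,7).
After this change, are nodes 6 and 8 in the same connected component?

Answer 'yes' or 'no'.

Initial components: {0,1,2,4,5,7,8} {3,6}
Removing edge (0,7): not a bridge — component count unchanged at 2.
New components: {0,1,2,4,5,7,8} {3,6}
Are 6 and 8 in the same component? no

Answer: no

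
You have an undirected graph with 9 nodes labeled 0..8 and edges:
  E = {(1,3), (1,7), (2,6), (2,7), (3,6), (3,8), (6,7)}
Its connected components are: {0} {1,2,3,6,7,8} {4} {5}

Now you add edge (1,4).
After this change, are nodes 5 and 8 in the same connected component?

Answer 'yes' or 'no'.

Answer: no

Derivation:
Initial components: {0} {1,2,3,6,7,8} {4} {5}
Adding edge (1,4): merges {1,2,3,6,7,8} and {4}.
New components: {0} {1,2,3,4,6,7,8} {5}
Are 5 and 8 in the same component? no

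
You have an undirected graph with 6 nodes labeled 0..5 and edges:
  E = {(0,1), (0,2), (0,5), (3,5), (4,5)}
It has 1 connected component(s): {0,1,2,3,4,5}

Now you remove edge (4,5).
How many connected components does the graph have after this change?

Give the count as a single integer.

Answer: 2

Derivation:
Initial component count: 1
Remove (4,5): it was a bridge. Count increases: 1 -> 2.
  After removal, components: {0,1,2,3,5} {4}
New component count: 2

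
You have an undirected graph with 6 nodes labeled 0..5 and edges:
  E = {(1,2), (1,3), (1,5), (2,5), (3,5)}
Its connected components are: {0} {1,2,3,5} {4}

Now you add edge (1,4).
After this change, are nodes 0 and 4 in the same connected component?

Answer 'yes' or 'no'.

Answer: no

Derivation:
Initial components: {0} {1,2,3,5} {4}
Adding edge (1,4): merges {1,2,3,5} and {4}.
New components: {0} {1,2,3,4,5}
Are 0 and 4 in the same component? no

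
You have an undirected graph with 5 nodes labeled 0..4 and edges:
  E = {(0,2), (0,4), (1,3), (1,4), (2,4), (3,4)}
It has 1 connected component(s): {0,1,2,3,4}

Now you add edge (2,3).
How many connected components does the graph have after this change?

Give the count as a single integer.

Answer: 1

Derivation:
Initial component count: 1
Add (2,3): endpoints already in same component. Count unchanged: 1.
New component count: 1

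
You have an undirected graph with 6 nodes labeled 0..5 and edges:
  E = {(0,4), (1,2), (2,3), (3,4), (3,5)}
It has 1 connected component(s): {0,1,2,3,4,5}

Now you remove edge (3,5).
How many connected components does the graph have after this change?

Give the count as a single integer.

Initial component count: 1
Remove (3,5): it was a bridge. Count increases: 1 -> 2.
  After removal, components: {0,1,2,3,4} {5}
New component count: 2

Answer: 2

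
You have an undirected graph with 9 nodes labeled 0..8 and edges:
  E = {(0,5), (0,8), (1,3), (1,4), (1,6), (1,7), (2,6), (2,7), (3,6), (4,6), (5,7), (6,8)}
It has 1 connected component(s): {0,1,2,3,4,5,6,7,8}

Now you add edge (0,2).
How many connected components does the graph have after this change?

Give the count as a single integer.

Answer: 1

Derivation:
Initial component count: 1
Add (0,2): endpoints already in same component. Count unchanged: 1.
New component count: 1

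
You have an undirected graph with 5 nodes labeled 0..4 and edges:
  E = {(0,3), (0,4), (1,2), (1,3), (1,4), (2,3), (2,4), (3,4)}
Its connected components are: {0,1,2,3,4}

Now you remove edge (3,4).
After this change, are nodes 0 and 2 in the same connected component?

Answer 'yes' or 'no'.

Answer: yes

Derivation:
Initial components: {0,1,2,3,4}
Removing edge (3,4): not a bridge — component count unchanged at 1.
New components: {0,1,2,3,4}
Are 0 and 2 in the same component? yes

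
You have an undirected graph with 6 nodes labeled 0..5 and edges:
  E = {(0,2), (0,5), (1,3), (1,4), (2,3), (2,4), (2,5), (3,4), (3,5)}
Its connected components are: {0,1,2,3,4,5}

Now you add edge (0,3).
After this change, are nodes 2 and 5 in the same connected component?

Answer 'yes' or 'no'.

Answer: yes

Derivation:
Initial components: {0,1,2,3,4,5}
Adding edge (0,3): both already in same component {0,1,2,3,4,5}. No change.
New components: {0,1,2,3,4,5}
Are 2 and 5 in the same component? yes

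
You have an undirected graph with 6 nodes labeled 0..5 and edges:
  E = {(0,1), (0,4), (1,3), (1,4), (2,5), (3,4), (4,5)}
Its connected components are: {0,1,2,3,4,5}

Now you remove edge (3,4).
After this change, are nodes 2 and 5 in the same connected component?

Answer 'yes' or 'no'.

Initial components: {0,1,2,3,4,5}
Removing edge (3,4): not a bridge — component count unchanged at 1.
New components: {0,1,2,3,4,5}
Are 2 and 5 in the same component? yes

Answer: yes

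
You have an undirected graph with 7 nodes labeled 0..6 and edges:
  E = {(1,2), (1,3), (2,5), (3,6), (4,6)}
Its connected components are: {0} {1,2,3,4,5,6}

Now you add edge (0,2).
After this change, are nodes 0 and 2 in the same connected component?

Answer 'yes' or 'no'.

Initial components: {0} {1,2,3,4,5,6}
Adding edge (0,2): merges {0} and {1,2,3,4,5,6}.
New components: {0,1,2,3,4,5,6}
Are 0 and 2 in the same component? yes

Answer: yes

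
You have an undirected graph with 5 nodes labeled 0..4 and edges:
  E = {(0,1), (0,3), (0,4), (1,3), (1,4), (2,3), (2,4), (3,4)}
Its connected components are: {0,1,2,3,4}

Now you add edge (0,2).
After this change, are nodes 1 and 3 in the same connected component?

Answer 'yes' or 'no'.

Initial components: {0,1,2,3,4}
Adding edge (0,2): both already in same component {0,1,2,3,4}. No change.
New components: {0,1,2,3,4}
Are 1 and 3 in the same component? yes

Answer: yes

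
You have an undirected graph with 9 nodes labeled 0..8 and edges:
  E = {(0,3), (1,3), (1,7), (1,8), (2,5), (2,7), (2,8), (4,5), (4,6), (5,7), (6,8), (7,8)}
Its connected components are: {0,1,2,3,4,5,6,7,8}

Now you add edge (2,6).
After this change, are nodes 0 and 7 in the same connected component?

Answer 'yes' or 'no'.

Answer: yes

Derivation:
Initial components: {0,1,2,3,4,5,6,7,8}
Adding edge (2,6): both already in same component {0,1,2,3,4,5,6,7,8}. No change.
New components: {0,1,2,3,4,5,6,7,8}
Are 0 and 7 in the same component? yes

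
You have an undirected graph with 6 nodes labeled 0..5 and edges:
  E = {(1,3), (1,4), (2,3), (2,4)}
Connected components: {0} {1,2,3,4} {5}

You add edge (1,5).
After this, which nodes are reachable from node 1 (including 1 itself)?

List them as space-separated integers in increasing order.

Answer: 1 2 3 4 5

Derivation:
Before: nodes reachable from 1: {1,2,3,4}
Adding (1,5): merges 1's component with another. Reachability grows.
After: nodes reachable from 1: {1,2,3,4,5}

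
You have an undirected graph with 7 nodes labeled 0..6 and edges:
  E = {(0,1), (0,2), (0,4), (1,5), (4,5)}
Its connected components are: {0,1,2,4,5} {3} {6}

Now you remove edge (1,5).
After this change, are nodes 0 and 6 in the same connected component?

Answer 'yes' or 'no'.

Initial components: {0,1,2,4,5} {3} {6}
Removing edge (1,5): not a bridge — component count unchanged at 3.
New components: {0,1,2,4,5} {3} {6}
Are 0 and 6 in the same component? no

Answer: no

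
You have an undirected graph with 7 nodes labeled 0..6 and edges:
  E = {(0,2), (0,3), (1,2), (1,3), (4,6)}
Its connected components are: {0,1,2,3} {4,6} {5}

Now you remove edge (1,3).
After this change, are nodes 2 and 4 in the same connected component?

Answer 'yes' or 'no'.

Initial components: {0,1,2,3} {4,6} {5}
Removing edge (1,3): not a bridge — component count unchanged at 3.
New components: {0,1,2,3} {4,6} {5}
Are 2 and 4 in the same component? no

Answer: no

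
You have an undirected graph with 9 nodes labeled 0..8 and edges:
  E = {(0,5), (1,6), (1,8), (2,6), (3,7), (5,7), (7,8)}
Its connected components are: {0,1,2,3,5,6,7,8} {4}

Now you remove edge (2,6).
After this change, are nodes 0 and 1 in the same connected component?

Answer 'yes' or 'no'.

Answer: yes

Derivation:
Initial components: {0,1,2,3,5,6,7,8} {4}
Removing edge (2,6): it was a bridge — component count 2 -> 3.
New components: {0,1,3,5,6,7,8} {2} {4}
Are 0 and 1 in the same component? yes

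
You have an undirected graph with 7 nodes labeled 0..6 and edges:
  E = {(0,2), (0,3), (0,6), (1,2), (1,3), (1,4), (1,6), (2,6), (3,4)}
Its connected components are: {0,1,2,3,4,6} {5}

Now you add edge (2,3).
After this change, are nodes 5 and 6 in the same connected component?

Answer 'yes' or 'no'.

Answer: no

Derivation:
Initial components: {0,1,2,3,4,6} {5}
Adding edge (2,3): both already in same component {0,1,2,3,4,6}. No change.
New components: {0,1,2,3,4,6} {5}
Are 5 and 6 in the same component? no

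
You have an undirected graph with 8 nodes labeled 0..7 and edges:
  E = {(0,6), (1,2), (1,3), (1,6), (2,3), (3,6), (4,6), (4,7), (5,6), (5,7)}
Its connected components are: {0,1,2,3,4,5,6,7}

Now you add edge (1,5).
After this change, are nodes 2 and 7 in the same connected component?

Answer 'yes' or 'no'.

Answer: yes

Derivation:
Initial components: {0,1,2,3,4,5,6,7}
Adding edge (1,5): both already in same component {0,1,2,3,4,5,6,7}. No change.
New components: {0,1,2,3,4,5,6,7}
Are 2 and 7 in the same component? yes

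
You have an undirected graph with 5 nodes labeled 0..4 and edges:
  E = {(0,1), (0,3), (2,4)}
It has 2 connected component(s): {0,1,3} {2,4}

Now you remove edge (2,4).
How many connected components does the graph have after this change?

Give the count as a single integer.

Initial component count: 2
Remove (2,4): it was a bridge. Count increases: 2 -> 3.
  After removal, components: {0,1,3} {2} {4}
New component count: 3

Answer: 3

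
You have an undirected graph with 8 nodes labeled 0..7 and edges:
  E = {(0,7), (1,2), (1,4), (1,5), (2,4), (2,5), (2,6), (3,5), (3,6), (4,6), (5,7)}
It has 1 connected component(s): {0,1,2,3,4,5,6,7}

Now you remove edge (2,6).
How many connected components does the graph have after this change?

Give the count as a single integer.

Answer: 1

Derivation:
Initial component count: 1
Remove (2,6): not a bridge. Count unchanged: 1.
  After removal, components: {0,1,2,3,4,5,6,7}
New component count: 1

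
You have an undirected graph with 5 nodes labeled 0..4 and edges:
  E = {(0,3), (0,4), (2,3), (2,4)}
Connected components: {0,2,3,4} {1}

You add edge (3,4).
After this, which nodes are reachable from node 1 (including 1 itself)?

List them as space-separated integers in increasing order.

Before: nodes reachable from 1: {1}
Adding (3,4): both endpoints already in same component. Reachability from 1 unchanged.
After: nodes reachable from 1: {1}

Answer: 1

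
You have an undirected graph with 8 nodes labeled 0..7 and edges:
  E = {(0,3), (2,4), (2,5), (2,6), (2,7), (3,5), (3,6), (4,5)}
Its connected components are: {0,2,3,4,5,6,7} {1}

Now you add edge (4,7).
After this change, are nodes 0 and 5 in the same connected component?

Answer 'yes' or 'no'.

Answer: yes

Derivation:
Initial components: {0,2,3,4,5,6,7} {1}
Adding edge (4,7): both already in same component {0,2,3,4,5,6,7}. No change.
New components: {0,2,3,4,5,6,7} {1}
Are 0 and 5 in the same component? yes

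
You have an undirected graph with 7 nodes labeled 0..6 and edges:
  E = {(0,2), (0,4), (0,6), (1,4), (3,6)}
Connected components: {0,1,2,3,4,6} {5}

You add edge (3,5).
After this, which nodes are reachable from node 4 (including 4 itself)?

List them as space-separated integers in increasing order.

Answer: 0 1 2 3 4 5 6

Derivation:
Before: nodes reachable from 4: {0,1,2,3,4,6}
Adding (3,5): merges 4's component with another. Reachability grows.
After: nodes reachable from 4: {0,1,2,3,4,5,6}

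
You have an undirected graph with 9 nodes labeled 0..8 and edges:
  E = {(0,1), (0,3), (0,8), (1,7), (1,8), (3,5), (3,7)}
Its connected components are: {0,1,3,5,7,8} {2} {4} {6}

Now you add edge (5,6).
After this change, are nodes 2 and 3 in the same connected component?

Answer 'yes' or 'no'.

Answer: no

Derivation:
Initial components: {0,1,3,5,7,8} {2} {4} {6}
Adding edge (5,6): merges {0,1,3,5,7,8} and {6}.
New components: {0,1,3,5,6,7,8} {2} {4}
Are 2 and 3 in the same component? no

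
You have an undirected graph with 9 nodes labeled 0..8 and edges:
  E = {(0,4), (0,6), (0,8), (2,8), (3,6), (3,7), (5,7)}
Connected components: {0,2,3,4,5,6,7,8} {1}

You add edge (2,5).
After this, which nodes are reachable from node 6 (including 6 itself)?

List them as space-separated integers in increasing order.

Before: nodes reachable from 6: {0,2,3,4,5,6,7,8}
Adding (2,5): both endpoints already in same component. Reachability from 6 unchanged.
After: nodes reachable from 6: {0,2,3,4,5,6,7,8}

Answer: 0 2 3 4 5 6 7 8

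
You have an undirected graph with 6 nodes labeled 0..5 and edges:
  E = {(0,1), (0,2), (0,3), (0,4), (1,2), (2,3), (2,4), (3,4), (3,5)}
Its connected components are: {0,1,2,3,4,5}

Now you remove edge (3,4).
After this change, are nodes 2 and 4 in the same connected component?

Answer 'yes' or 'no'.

Answer: yes

Derivation:
Initial components: {0,1,2,3,4,5}
Removing edge (3,4): not a bridge — component count unchanged at 1.
New components: {0,1,2,3,4,5}
Are 2 and 4 in the same component? yes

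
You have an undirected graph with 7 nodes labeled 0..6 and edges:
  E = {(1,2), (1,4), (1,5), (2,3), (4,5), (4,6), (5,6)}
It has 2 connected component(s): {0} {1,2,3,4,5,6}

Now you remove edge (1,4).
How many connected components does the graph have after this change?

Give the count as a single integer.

Answer: 2

Derivation:
Initial component count: 2
Remove (1,4): not a bridge. Count unchanged: 2.
  After removal, components: {0} {1,2,3,4,5,6}
New component count: 2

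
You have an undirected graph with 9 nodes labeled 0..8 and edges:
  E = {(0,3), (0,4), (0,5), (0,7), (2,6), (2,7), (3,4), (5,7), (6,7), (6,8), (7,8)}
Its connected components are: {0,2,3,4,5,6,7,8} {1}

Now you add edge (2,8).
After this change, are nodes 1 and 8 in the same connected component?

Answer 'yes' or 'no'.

Answer: no

Derivation:
Initial components: {0,2,3,4,5,6,7,8} {1}
Adding edge (2,8): both already in same component {0,2,3,4,5,6,7,8}. No change.
New components: {0,2,3,4,5,6,7,8} {1}
Are 1 and 8 in the same component? no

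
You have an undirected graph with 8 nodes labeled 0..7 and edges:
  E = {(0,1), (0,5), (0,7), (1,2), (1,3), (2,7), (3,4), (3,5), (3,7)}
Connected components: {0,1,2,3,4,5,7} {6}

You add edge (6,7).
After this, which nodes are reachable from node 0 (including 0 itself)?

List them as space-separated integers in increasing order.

Before: nodes reachable from 0: {0,1,2,3,4,5,7}
Adding (6,7): merges 0's component with another. Reachability grows.
After: nodes reachable from 0: {0,1,2,3,4,5,6,7}

Answer: 0 1 2 3 4 5 6 7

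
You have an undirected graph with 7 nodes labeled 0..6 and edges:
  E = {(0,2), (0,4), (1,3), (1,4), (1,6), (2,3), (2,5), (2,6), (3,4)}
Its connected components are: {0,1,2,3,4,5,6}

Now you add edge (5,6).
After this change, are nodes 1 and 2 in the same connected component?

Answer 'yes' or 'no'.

Initial components: {0,1,2,3,4,5,6}
Adding edge (5,6): both already in same component {0,1,2,3,4,5,6}. No change.
New components: {0,1,2,3,4,5,6}
Are 1 and 2 in the same component? yes

Answer: yes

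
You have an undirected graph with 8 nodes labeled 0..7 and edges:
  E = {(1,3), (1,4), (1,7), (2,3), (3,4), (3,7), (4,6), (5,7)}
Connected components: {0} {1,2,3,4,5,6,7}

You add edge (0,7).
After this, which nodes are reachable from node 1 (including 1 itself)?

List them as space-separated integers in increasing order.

Before: nodes reachable from 1: {1,2,3,4,5,6,7}
Adding (0,7): merges 1's component with another. Reachability grows.
After: nodes reachable from 1: {0,1,2,3,4,5,6,7}

Answer: 0 1 2 3 4 5 6 7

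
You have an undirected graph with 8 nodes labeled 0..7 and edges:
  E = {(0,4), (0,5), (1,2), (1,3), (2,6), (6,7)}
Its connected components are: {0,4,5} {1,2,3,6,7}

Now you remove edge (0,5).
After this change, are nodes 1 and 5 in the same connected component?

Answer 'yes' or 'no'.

Answer: no

Derivation:
Initial components: {0,4,5} {1,2,3,6,7}
Removing edge (0,5): it was a bridge — component count 2 -> 3.
New components: {0,4} {1,2,3,6,7} {5}
Are 1 and 5 in the same component? no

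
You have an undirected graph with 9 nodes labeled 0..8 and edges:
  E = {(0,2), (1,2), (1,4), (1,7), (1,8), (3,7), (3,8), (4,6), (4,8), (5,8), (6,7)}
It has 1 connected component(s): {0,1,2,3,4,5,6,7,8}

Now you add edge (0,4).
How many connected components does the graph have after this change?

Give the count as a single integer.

Initial component count: 1
Add (0,4): endpoints already in same component. Count unchanged: 1.
New component count: 1

Answer: 1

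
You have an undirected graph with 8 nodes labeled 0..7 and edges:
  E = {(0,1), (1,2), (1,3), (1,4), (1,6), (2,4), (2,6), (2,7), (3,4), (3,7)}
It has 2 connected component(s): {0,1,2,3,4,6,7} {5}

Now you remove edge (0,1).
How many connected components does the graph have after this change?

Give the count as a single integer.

Answer: 3

Derivation:
Initial component count: 2
Remove (0,1): it was a bridge. Count increases: 2 -> 3.
  After removal, components: {0} {1,2,3,4,6,7} {5}
New component count: 3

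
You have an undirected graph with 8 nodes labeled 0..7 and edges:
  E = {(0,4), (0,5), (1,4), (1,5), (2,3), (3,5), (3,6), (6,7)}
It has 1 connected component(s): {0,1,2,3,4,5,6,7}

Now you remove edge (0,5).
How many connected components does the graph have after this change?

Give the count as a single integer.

Initial component count: 1
Remove (0,5): not a bridge. Count unchanged: 1.
  After removal, components: {0,1,2,3,4,5,6,7}
New component count: 1

Answer: 1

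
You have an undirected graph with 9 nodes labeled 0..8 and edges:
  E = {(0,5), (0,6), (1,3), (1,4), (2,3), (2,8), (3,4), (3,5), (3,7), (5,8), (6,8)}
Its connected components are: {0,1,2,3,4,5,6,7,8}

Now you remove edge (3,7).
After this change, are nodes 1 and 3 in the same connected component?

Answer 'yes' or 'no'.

Answer: yes

Derivation:
Initial components: {0,1,2,3,4,5,6,7,8}
Removing edge (3,7): it was a bridge — component count 1 -> 2.
New components: {0,1,2,3,4,5,6,8} {7}
Are 1 and 3 in the same component? yes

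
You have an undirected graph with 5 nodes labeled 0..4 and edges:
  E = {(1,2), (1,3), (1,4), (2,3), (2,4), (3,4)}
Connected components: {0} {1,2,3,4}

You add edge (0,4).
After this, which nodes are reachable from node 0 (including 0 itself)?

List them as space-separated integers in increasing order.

Answer: 0 1 2 3 4

Derivation:
Before: nodes reachable from 0: {0}
Adding (0,4): merges 0's component with another. Reachability grows.
After: nodes reachable from 0: {0,1,2,3,4}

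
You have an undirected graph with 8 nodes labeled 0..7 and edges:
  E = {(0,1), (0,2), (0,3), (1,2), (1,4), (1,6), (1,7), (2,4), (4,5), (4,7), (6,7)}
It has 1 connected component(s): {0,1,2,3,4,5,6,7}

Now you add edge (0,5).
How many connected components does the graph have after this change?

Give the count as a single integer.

Initial component count: 1
Add (0,5): endpoints already in same component. Count unchanged: 1.
New component count: 1

Answer: 1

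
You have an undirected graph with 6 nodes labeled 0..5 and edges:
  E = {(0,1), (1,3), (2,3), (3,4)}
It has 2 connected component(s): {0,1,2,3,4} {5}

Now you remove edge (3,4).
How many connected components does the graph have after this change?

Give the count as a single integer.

Initial component count: 2
Remove (3,4): it was a bridge. Count increases: 2 -> 3.
  After removal, components: {0,1,2,3} {4} {5}
New component count: 3

Answer: 3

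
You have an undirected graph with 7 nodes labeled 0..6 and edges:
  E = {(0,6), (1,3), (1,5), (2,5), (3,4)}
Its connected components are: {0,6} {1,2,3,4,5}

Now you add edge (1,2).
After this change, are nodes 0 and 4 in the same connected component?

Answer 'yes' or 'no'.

Answer: no

Derivation:
Initial components: {0,6} {1,2,3,4,5}
Adding edge (1,2): both already in same component {1,2,3,4,5}. No change.
New components: {0,6} {1,2,3,4,5}
Are 0 and 4 in the same component? no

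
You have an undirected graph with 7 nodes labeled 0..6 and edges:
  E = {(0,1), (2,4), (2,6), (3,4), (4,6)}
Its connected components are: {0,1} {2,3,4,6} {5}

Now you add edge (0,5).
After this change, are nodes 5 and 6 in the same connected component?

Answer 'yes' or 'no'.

Initial components: {0,1} {2,3,4,6} {5}
Adding edge (0,5): merges {0,1} and {5}.
New components: {0,1,5} {2,3,4,6}
Are 5 and 6 in the same component? no

Answer: no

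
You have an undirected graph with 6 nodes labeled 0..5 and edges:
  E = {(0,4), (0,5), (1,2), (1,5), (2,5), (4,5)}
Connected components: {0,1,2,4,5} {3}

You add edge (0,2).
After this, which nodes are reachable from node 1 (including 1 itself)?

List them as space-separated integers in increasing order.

Answer: 0 1 2 4 5

Derivation:
Before: nodes reachable from 1: {0,1,2,4,5}
Adding (0,2): both endpoints already in same component. Reachability from 1 unchanged.
After: nodes reachable from 1: {0,1,2,4,5}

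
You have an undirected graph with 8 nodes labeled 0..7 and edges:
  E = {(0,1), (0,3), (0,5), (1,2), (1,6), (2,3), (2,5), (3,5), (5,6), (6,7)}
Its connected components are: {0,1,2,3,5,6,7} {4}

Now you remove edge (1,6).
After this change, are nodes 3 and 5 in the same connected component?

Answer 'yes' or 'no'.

Answer: yes

Derivation:
Initial components: {0,1,2,3,5,6,7} {4}
Removing edge (1,6): not a bridge — component count unchanged at 2.
New components: {0,1,2,3,5,6,7} {4}
Are 3 and 5 in the same component? yes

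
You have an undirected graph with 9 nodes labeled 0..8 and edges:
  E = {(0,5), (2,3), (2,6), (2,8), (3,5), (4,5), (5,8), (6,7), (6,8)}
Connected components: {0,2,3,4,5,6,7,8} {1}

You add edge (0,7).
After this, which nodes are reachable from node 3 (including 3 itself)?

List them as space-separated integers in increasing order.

Answer: 0 2 3 4 5 6 7 8

Derivation:
Before: nodes reachable from 3: {0,2,3,4,5,6,7,8}
Adding (0,7): both endpoints already in same component. Reachability from 3 unchanged.
After: nodes reachable from 3: {0,2,3,4,5,6,7,8}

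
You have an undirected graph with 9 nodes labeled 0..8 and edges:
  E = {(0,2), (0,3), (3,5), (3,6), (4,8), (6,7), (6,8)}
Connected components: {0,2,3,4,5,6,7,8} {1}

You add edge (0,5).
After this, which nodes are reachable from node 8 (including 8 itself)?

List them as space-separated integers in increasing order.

Before: nodes reachable from 8: {0,2,3,4,5,6,7,8}
Adding (0,5): both endpoints already in same component. Reachability from 8 unchanged.
After: nodes reachable from 8: {0,2,3,4,5,6,7,8}

Answer: 0 2 3 4 5 6 7 8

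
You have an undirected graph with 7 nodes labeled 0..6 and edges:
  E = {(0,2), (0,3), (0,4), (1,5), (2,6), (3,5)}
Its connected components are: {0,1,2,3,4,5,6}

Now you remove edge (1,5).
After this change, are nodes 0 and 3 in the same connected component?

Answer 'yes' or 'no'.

Answer: yes

Derivation:
Initial components: {0,1,2,3,4,5,6}
Removing edge (1,5): it was a bridge — component count 1 -> 2.
New components: {0,2,3,4,5,6} {1}
Are 0 and 3 in the same component? yes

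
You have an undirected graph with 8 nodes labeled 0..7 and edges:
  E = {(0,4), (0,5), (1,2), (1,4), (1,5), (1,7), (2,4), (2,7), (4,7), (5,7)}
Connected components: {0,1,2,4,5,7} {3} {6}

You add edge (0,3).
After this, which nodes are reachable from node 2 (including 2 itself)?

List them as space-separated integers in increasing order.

Before: nodes reachable from 2: {0,1,2,4,5,7}
Adding (0,3): merges 2's component with another. Reachability grows.
After: nodes reachable from 2: {0,1,2,3,4,5,7}

Answer: 0 1 2 3 4 5 7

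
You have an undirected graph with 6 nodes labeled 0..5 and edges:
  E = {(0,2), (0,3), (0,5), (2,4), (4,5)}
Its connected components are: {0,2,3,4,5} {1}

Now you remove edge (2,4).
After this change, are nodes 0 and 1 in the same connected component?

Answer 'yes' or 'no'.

Answer: no

Derivation:
Initial components: {0,2,3,4,5} {1}
Removing edge (2,4): not a bridge — component count unchanged at 2.
New components: {0,2,3,4,5} {1}
Are 0 and 1 in the same component? no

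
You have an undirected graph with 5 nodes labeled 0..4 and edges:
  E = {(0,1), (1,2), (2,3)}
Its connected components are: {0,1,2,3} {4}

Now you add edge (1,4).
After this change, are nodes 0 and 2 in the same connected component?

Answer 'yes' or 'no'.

Answer: yes

Derivation:
Initial components: {0,1,2,3} {4}
Adding edge (1,4): merges {0,1,2,3} and {4}.
New components: {0,1,2,3,4}
Are 0 and 2 in the same component? yes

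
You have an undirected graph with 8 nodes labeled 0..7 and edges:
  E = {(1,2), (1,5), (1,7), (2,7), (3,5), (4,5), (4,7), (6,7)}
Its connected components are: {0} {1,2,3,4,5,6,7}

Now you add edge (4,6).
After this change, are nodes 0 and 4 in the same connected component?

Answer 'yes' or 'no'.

Initial components: {0} {1,2,3,4,5,6,7}
Adding edge (4,6): both already in same component {1,2,3,4,5,6,7}. No change.
New components: {0} {1,2,3,4,5,6,7}
Are 0 and 4 in the same component? no

Answer: no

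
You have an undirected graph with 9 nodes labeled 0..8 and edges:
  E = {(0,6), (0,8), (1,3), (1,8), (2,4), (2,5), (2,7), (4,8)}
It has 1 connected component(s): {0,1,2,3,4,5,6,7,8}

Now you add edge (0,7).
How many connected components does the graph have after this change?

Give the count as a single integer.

Answer: 1

Derivation:
Initial component count: 1
Add (0,7): endpoints already in same component. Count unchanged: 1.
New component count: 1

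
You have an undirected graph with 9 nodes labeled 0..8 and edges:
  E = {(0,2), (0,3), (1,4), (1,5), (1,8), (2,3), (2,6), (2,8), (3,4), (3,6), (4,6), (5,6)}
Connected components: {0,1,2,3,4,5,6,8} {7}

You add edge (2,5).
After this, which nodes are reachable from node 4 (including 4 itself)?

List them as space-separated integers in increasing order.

Answer: 0 1 2 3 4 5 6 8

Derivation:
Before: nodes reachable from 4: {0,1,2,3,4,5,6,8}
Adding (2,5): both endpoints already in same component. Reachability from 4 unchanged.
After: nodes reachable from 4: {0,1,2,3,4,5,6,8}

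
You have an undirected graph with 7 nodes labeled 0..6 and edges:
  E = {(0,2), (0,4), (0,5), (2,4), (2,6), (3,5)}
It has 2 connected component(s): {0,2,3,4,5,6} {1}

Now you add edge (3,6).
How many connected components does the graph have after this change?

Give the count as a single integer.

Initial component count: 2
Add (3,6): endpoints already in same component. Count unchanged: 2.
New component count: 2

Answer: 2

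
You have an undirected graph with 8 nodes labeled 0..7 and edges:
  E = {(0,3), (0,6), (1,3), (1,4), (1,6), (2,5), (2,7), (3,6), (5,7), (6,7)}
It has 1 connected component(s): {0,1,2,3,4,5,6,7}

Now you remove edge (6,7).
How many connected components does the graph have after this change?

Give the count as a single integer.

Answer: 2

Derivation:
Initial component count: 1
Remove (6,7): it was a bridge. Count increases: 1 -> 2.
  After removal, components: {0,1,3,4,6} {2,5,7}
New component count: 2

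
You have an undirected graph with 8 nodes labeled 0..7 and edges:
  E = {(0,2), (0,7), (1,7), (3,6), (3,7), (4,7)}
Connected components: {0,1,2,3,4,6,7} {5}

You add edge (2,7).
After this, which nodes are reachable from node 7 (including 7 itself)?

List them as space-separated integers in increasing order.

Before: nodes reachable from 7: {0,1,2,3,4,6,7}
Adding (2,7): both endpoints already in same component. Reachability from 7 unchanged.
After: nodes reachable from 7: {0,1,2,3,4,6,7}

Answer: 0 1 2 3 4 6 7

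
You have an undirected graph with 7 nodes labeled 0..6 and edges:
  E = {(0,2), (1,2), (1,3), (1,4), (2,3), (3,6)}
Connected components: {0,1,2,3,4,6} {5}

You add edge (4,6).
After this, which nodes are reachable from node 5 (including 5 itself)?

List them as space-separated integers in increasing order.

Answer: 5

Derivation:
Before: nodes reachable from 5: {5}
Adding (4,6): both endpoints already in same component. Reachability from 5 unchanged.
After: nodes reachable from 5: {5}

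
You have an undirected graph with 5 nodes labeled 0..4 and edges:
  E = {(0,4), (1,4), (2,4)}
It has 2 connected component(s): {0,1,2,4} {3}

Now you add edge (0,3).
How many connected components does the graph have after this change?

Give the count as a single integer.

Initial component count: 2
Add (0,3): merges two components. Count decreases: 2 -> 1.
New component count: 1

Answer: 1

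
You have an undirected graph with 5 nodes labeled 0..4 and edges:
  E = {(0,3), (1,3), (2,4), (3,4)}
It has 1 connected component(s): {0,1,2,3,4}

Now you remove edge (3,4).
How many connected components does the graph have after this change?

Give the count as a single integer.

Answer: 2

Derivation:
Initial component count: 1
Remove (3,4): it was a bridge. Count increases: 1 -> 2.
  After removal, components: {0,1,3} {2,4}
New component count: 2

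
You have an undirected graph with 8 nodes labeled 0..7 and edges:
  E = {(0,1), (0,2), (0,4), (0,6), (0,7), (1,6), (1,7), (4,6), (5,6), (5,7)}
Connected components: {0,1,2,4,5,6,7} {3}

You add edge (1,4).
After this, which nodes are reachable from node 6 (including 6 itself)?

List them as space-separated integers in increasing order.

Answer: 0 1 2 4 5 6 7

Derivation:
Before: nodes reachable from 6: {0,1,2,4,5,6,7}
Adding (1,4): both endpoints already in same component. Reachability from 6 unchanged.
After: nodes reachable from 6: {0,1,2,4,5,6,7}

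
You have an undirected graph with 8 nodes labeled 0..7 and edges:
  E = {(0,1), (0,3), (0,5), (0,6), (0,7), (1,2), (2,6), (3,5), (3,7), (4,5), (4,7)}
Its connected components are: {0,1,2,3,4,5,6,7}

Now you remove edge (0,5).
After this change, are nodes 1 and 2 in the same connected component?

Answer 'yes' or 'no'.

Answer: yes

Derivation:
Initial components: {0,1,2,3,4,5,6,7}
Removing edge (0,5): not a bridge — component count unchanged at 1.
New components: {0,1,2,3,4,5,6,7}
Are 1 and 2 in the same component? yes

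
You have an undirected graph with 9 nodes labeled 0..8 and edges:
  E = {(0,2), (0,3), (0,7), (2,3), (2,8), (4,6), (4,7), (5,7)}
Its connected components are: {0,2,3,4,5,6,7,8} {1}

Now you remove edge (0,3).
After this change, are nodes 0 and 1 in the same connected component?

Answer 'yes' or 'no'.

Initial components: {0,2,3,4,5,6,7,8} {1}
Removing edge (0,3): not a bridge — component count unchanged at 2.
New components: {0,2,3,4,5,6,7,8} {1}
Are 0 and 1 in the same component? no

Answer: no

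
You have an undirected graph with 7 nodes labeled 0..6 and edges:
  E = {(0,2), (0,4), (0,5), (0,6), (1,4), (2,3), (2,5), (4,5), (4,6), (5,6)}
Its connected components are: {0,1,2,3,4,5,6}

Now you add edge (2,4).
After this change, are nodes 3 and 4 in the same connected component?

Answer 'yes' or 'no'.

Answer: yes

Derivation:
Initial components: {0,1,2,3,4,5,6}
Adding edge (2,4): both already in same component {0,1,2,3,4,5,6}. No change.
New components: {0,1,2,3,4,5,6}
Are 3 and 4 in the same component? yes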